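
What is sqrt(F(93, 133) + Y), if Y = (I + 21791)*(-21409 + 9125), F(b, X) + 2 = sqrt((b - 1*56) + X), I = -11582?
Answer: sqrt(-125407358 + sqrt(170)) ≈ 11199.0*I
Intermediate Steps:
F(b, X) = -2 + sqrt(-56 + X + b) (F(b, X) = -2 + sqrt((b - 1*56) + X) = -2 + sqrt((b - 56) + X) = -2 + sqrt((-56 + b) + X) = -2 + sqrt(-56 + X + b))
Y = -125407356 (Y = (-11582 + 21791)*(-21409 + 9125) = 10209*(-12284) = -125407356)
sqrt(F(93, 133) + Y) = sqrt((-2 + sqrt(-56 + 133 + 93)) - 125407356) = sqrt((-2 + sqrt(170)) - 125407356) = sqrt(-125407358 + sqrt(170))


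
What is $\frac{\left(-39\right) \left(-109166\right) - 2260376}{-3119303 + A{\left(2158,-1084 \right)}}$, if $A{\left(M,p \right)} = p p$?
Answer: $- \frac{1997098}{1944247} \approx -1.0272$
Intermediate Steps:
$A{\left(M,p \right)} = p^{2}$
$\frac{\left(-39\right) \left(-109166\right) - 2260376}{-3119303 + A{\left(2158,-1084 \right)}} = \frac{\left(-39\right) \left(-109166\right) - 2260376}{-3119303 + \left(-1084\right)^{2}} = \frac{4257474 - 2260376}{-3119303 + 1175056} = \frac{1997098}{-1944247} = 1997098 \left(- \frac{1}{1944247}\right) = - \frac{1997098}{1944247}$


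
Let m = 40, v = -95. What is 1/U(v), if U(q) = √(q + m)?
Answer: -I*√55/55 ≈ -0.13484*I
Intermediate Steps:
U(q) = √(40 + q) (U(q) = √(q + 40) = √(40 + q))
1/U(v) = 1/(√(40 - 95)) = 1/(√(-55)) = 1/(I*√55) = -I*√55/55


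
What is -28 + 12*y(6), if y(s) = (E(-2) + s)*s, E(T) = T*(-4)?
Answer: 980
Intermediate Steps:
E(T) = -4*T
y(s) = s*(8 + s) (y(s) = (-4*(-2) + s)*s = (8 + s)*s = s*(8 + s))
-28 + 12*y(6) = -28 + 12*(6*(8 + 6)) = -28 + 12*(6*14) = -28 + 12*84 = -28 + 1008 = 980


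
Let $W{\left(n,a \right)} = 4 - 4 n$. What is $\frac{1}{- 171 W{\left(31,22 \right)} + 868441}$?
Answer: $\frac{1}{888961} \approx 1.1249 \cdot 10^{-6}$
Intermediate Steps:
$\frac{1}{- 171 W{\left(31,22 \right)} + 868441} = \frac{1}{- 171 \left(4 - 124\right) + 868441} = \frac{1}{\left(-171\right) \left(-120\right) + 868441} = \frac{1}{20520 + 868441} = \frac{1}{888961}$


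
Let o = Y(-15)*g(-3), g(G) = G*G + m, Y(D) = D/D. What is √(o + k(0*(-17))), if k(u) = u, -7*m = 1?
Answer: √434/7 ≈ 2.9761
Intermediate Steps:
m = -⅐ (m = -⅐*1 = -⅐ ≈ -0.14286)
Y(D) = 1
g(G) = -⅐ + G² (g(G) = G*G - ⅐ = G² - ⅐ = -⅐ + G²)
o = 62/7 (o = 1*(-⅐ + (-3)²) = 1*(-⅐ + 9) = 1*(62/7) = 62/7 ≈ 8.8571)
√(o + k(0*(-17))) = √(62/7 + 0*(-17)) = √(62/7 + 0) = √(62/7) = √434/7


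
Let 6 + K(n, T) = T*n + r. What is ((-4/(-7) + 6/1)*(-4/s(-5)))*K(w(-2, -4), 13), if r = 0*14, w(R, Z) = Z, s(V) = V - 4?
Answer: -10672/63 ≈ -169.40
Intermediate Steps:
s(V) = -4 + V
r = 0
K(n, T) = -6 + T*n (K(n, T) = -6 + (T*n + 0) = -6 + T*n)
((-4/(-7) + 6/1)*(-4/s(-5)))*K(w(-2, -4), 13) = ((-4/(-7) + 6/1)*(-4/(-4 - 5)))*(-6 + 13*(-4)) = ((-4*(-⅐) + 6*1)*(-4/(-9)))*(-6 - 52) = ((4/7 + 6)*(-4*(-⅑)))*(-58) = ((46/7)*(4/9))*(-58) = (184/63)*(-58) = -10672/63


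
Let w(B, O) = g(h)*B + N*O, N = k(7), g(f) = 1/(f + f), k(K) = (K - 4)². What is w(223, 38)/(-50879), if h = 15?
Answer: -10483/1526370 ≈ -0.0068679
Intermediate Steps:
k(K) = (-4 + K)²
g(f) = 1/(2*f)
N = 9 (N = (-4 + 7)² = 3² = 9)
w(B, O) = 9*O + B/30 (w(B, O) = ((½)/15)*B + 9*O = ((½)*(1/15))*B + 9*O = B/30 + 9*O = 9*O + B/30)
w(223, 38)/(-50879) = (9*38 + (1/30)*223)/(-50879) = (342 + 223/30)*(-1/50879) = (10483/30)*(-1/50879) = -10483/1526370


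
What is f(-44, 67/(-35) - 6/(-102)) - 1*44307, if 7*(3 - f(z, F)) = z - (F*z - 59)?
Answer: -184486509/4165 ≈ -44295.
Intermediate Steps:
f(z, F) = -38/7 - z/7 + F*z/7 (f(z, F) = 3 - (z - (F*z - 59))/7 = 3 - (z - (-59 + F*z))/7 = 3 - (z + (59 - F*z))/7 = 3 - (59 + z - F*z)/7 = 3 + (-59/7 - z/7 + F*z/7) = -38/7 - z/7 + F*z/7)
f(-44, 67/(-35) - 6/(-102)) - 1*44307 = (-38/7 - ⅐*(-44) + (⅐)*(67/(-35) - 6/(-102))*(-44)) - 1*44307 = (-38/7 + 44/7 + (⅐)*(67*(-1/35) - 6*(-1/102))*(-44)) - 44307 = (-38/7 + 44/7 + (⅐)*(-67/35 + 1/17)*(-44)) - 44307 = (-38/7 + 44/7 + (⅐)*(-1104/595)*(-44)) - 44307 = (-38/7 + 44/7 + 48576/4165) - 44307 = 52146/4165 - 44307 = -184486509/4165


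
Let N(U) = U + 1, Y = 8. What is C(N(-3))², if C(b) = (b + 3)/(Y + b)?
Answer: 1/36 ≈ 0.027778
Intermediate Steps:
N(U) = 1 + U
C(b) = (3 + b)/(8 + b) (C(b) = (b + 3)/(8 + b) = (3 + b)/(8 + b))
C(N(-3))² = ((3 + (1 - 3))/(8 + (1 - 3)))² = ((3 - 2)/(8 - 2))² = (1/6)² = ((⅙)*1)² = (⅙)² = 1/36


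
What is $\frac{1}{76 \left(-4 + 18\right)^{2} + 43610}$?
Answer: $\frac{1}{58506} \approx 1.7092 \cdot 10^{-5}$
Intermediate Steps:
$\frac{1}{76 \left(-4 + 18\right)^{2} + 43610} = \frac{1}{76 \cdot 14^{2} + 43610} = \frac{1}{76 \cdot 196 + 43610} = \frac{1}{14896 + 43610} = \frac{1}{58506}$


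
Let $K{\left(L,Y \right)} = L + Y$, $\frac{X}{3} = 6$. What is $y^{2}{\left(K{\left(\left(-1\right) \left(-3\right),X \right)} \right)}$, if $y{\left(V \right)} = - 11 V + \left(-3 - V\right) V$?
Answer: $540225$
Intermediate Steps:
$X = 18$ ($X = 3 \cdot 6 = 18$)
$y{\left(V \right)} = - 11 V + V \left(-3 - V\right)$
$y^{2}{\left(K{\left(\left(-1\right) \left(-3\right),X \right)} \right)} = \left(- \left(\left(-1\right) \left(-3\right) + 18\right) \left(14 + \left(\left(-1\right) \left(-3\right) + 18\right)\right)\right)^{2} = \left(- \left(3 + 18\right) \left(14 + \left(3 + 18\right)\right)\right)^{2} = \left(\left(-1\right) 21 \left(14 + 21\right)\right)^{2} = \left(\left(-1\right) 21 \cdot 35\right)^{2} = \left(-735\right)^{2} = 540225$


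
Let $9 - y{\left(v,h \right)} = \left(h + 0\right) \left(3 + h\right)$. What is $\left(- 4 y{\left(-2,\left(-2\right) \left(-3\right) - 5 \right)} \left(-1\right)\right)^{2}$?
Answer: $400$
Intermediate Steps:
$y{\left(v,h \right)} = 9 - h \left(3 + h\right)$ ($y{\left(v,h \right)} = 9 - \left(h + 0\right) \left(3 + h\right) = 9 - h \left(3 + h\right)$)
$\left(- 4 y{\left(-2,\left(-2\right) \left(-3\right) - 5 \right)} \left(-1\right)\right)^{2} = \left(- 4 \left(9 - \left(\left(-2\right) \left(-3\right) - 5\right)^{2} - 3 \left(\left(-2\right) \left(-3\right) - 5\right)\right) \left(-1\right)\right)^{2} = \left(- 4 \left(9 - \left(6 - 5\right)^{2} - 3 \left(6 - 5\right)\right) \left(-1\right)\right)^{2} = \left(- 4 \left(9 - 1^{2} - 3\right) \left(-1\right)\right)^{2} = \left(- 4 \left(9 - 1 - 3\right) \left(-1\right)\right)^{2} = \left(\left(-4\right) 5 \left(-1\right)\right)^{2} = \left(\left(-20\right) \left(-1\right)\right)^{2} = 20^{2} = 400$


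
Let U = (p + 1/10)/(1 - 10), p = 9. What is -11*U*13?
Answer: 13013/90 ≈ 144.59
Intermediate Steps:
U = -91/90 (U = (9 + 1/10)/(1 - 10) = (9 + ⅒)/(-9) = (91/10)*(-⅑) = -91/90 ≈ -1.0111)
-11*U*13 = -11*(-91/90)*13 = (1001/90)*13 = 13013/90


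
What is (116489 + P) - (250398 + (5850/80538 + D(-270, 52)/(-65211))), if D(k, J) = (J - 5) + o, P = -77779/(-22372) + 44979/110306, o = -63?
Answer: -20660639816986056192061/154293049055129964 ≈ -1.3391e+5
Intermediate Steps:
P = 684697183/176268988 (P = -77779*(-1/22372) + 44979*(1/110306) = 77779/22372 + 44979/110306 = 684697183/176268988 ≈ 3.8844)
D(k, J) = -68 + J (D(k, J) = (J - 5) - 63 = (-5 + J) - 63 = -68 + J)
(116489 + P) - (250398 + (5850/80538 + D(-270, 52)/(-65211))) = (116489 + 684697183/176268988) - (250398 + (5850/80538 + (-68 + 52)/(-65211))) = 20534082840315/176268988 - (250398 + (5850*(1/80538) - 16*(-1/65211))) = 20534082840315/176268988 - (250398 + (975/13423 + 16/65211)) = 20534082840315/176268988 - (250398 + 63795493/875327253) = 20534082840315/176268988 - 1*219180257292187/875327253 = 20534082840315/176268988 - 219180257292187/875327253 = -20660639816986056192061/154293049055129964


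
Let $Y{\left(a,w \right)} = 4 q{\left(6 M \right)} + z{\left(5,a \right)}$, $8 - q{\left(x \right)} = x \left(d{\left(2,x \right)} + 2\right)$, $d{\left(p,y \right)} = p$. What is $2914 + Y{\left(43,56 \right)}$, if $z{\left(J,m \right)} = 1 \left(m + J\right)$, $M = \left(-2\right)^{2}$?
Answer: $2610$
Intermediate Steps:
$M = 4$
$q{\left(x \right)} = 8 - 4 x$ ($q{\left(x \right)} = 8 - x \left(2 + 2\right) = 8 - x 4 = 8 - 4 x$)
$z{\left(J,m \right)} = J + m$ ($z{\left(J,m \right)} = 1 \left(J + m\right) = J + m$)
$Y{\left(a,w \right)} = -347 + a$ ($Y{\left(a,w \right)} = 4 \left(8 - 4 \cdot 6 \cdot 4\right) + \left(5 + a\right) = 4 \left(8 - 96\right) + \left(5 + a\right) = 4 \left(-88\right) + \left(5 + a\right) = -352 + \left(5 + a\right) = -347 + a$)
$2914 + Y{\left(43,56 \right)} = 2914 + \left(-347 + 43\right) = 2914 - 304 = 2610$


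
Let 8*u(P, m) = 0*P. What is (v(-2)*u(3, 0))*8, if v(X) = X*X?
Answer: 0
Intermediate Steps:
v(X) = X²
u(P, m) = 0 (u(P, m) = (0*P)/8 = (⅛)*0 = 0)
(v(-2)*u(3, 0))*8 = ((-2)²*0)*8 = (4*0)*8 = 0*8 = 0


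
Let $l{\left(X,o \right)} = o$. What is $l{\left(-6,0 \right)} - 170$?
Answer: $-170$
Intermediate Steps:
$l{\left(-6,0 \right)} - 170 = 0 - 170 = -170$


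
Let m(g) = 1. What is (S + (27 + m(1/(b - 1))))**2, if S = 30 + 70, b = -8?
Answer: 16384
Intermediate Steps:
S = 100
(S + (27 + m(1/(b - 1))))**2 = (100 + (27 + 1))**2 = (100 + 28)**2 = 128**2 = 16384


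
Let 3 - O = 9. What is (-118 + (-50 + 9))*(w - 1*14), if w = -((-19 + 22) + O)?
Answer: 1749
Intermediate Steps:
O = -6 (O = 3 - 1*9 = 3 - 9 = -6)
w = 3 (w = -((-19 + 22) - 6) = -(3 - 6) = -1*(-3) = 3)
(-118 + (-50 + 9))*(w - 1*14) = (-118 + (-50 + 9))*(3 - 1*14) = (-118 - 41)*(3 - 14) = -159*(-11) = 1749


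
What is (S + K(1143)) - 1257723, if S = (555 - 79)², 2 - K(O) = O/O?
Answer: -1031146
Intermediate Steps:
K(O) = 1 (K(O) = 2 - O/O = 2 - 1*1 = 2 - 1 = 1)
S = 226576 (S = 476² = 226576)
(S + K(1143)) - 1257723 = (226576 + 1) - 1257723 = 226577 - 1257723 = -1031146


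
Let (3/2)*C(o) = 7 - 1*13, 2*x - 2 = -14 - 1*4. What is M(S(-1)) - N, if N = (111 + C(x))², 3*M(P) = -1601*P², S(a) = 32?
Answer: -1673771/3 ≈ -5.5792e+5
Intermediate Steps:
x = -8 (x = 1 + (-14 - 1*4)/2 = 1 + (-14 - 4)/2 = 1 + (½)*(-18) = 1 - 9 = -8)
C(o) = -4 (C(o) = 2*(7 - 1*13)/3 = 2*(7 - 13)/3 = (⅔)*(-6) = -4)
M(P) = -1601*P²/3 (M(P) = (-1601*P²)/3 = -1601*P²/3)
N = 11449 (N = (111 - 4)² = 107² = 11449)
M(S(-1)) - N = -1601/3*32² - 1*11449 = -1601/3*1024 - 11449 = -1639424/3 - 11449 = -1673771/3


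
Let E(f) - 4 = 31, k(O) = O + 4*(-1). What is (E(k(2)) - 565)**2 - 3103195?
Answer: -2822295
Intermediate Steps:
k(O) = -4 + O (k(O) = O - 4 = -4 + O)
E(f) = 35 (E(f) = 4 + 31 = 35)
(E(k(2)) - 565)**2 - 3103195 = (35 - 565)**2 - 3103195 = (-530)**2 - 3103195 = 280900 - 3103195 = -2822295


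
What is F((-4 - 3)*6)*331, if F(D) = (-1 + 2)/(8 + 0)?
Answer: 331/8 ≈ 41.375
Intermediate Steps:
F(D) = 1/8
F((-4 - 3)*6)*331 = (1/8)*331 = 331/8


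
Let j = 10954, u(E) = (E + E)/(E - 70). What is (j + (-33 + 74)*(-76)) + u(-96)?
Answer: 650650/83 ≈ 7839.2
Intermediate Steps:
u(E) = 2*E/(-70 + E) (u(E) = (2*E)/(-70 + E) = 2*E/(-70 + E))
(j + (-33 + 74)*(-76)) + u(-96) = (10954 + (-33 + 74)*(-76)) + 2*(-96)/(-70 - 96) = (10954 + 41*(-76)) + 2*(-96)/(-166) = (10954 - 3116) + 2*(-96)*(-1/166) = 7838 + 96/83 = 650650/83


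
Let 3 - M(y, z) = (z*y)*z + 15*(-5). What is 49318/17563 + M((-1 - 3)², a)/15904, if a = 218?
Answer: -897778629/19951568 ≈ -44.998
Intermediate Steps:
M(y, z) = 78 - y*z² (M(y, z) = 3 - ((z*y)*z + 15*(-5)) = 3 - ((y*z)*z - 75) = 3 - (y*z² - 75) = 3 - (-75 + y*z²) = 3 + (75 - y*z²) = 78 - y*z²)
49318/17563 + M((-1 - 3)², a)/15904 = 49318/17563 + (78 - 1*(-1 - 3)²*218²)/15904 = 49318*(1/17563) + (78 - 1*(-4)²*47524)*(1/15904) = 49318/17563 + (78 - 1*16*47524)*(1/15904) = 49318/17563 + (78 - 760384)*(1/15904) = 49318/17563 - 760306*1/15904 = 49318/17563 - 380153/7952 = -897778629/19951568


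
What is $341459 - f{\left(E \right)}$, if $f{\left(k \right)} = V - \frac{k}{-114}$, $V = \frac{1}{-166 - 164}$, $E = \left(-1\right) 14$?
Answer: $\frac{713649573}{2090} \approx 3.4146 \cdot 10^{5}$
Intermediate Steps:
$E = -14$
$V = - \frac{1}{330}$ ($V = \frac{1}{-330} = - \frac{1}{330} \approx -0.0030303$)
$f{\left(k \right)} = - \frac{1}{330} + \frac{k}{114}$ ($f{\left(k \right)} = - \frac{1}{330} - \frac{k}{-114} = - \frac{1}{330} - k \left(- \frac{1}{114}\right) = - \frac{1}{330} - - \frac{k}{114} = - \frac{1}{330} + \frac{k}{114}$)
$341459 - f{\left(E \right)} = 341459 - \left(- \frac{1}{330} + \frac{1}{114} \left(-14\right)\right) = 341459 - \left(- \frac{1}{330} - \frac{7}{57}\right) = 341459 - - \frac{263}{2090} = 341459 + \frac{263}{2090} = \frac{713649573}{2090}$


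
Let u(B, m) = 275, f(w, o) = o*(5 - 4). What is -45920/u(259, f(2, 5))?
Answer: -9184/55 ≈ -166.98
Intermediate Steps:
f(w, o) = o (f(w, o) = o*1 = o)
-45920/u(259, f(2, 5)) = -45920/275 = -45920*1/275 = -9184/55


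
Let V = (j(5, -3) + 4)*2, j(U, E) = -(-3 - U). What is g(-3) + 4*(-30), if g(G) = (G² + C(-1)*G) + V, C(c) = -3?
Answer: -78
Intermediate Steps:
j(U, E) = 3 + U
V = 24 (V = ((3 + 5) + 4)*2 = (8 + 4)*2 = 12*2 = 24)
g(G) = 24 + G² - 3*G (g(G) = (G² - 3*G) + 24 = 24 + G² - 3*G)
g(-3) + 4*(-30) = (24 + (-3)² - 3*(-3)) + 4*(-30) = (24 + 9 + 9) - 120 = 42 - 120 = -78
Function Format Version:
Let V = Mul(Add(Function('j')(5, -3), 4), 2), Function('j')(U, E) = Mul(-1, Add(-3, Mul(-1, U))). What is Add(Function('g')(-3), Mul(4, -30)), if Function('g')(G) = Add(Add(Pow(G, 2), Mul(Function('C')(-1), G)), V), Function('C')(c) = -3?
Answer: -78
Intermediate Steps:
Function('j')(U, E) = Add(3, U)
V = 24 (V = Mul(Add(Add(3, 5), 4), 2) = Mul(Add(8, 4), 2) = Mul(12, 2) = 24)
Function('g')(G) = Add(24, Pow(G, 2), Mul(-3, G)) (Function('g')(G) = Add(Add(Pow(G, 2), Mul(-3, G)), 24) = Add(24, Pow(G, 2), Mul(-3, G)))
Add(Function('g')(-3), Mul(4, -30)) = Add(Add(24, Pow(-3, 2), Mul(-3, -3)), Mul(4, -30)) = Add(Add(24, 9, 9), -120) = Add(42, -120) = -78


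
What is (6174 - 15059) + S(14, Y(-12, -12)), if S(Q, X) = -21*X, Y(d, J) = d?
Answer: -8633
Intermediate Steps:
(6174 - 15059) + S(14, Y(-12, -12)) = (6174 - 15059) - 21*(-12) = -8885 + 252 = -8633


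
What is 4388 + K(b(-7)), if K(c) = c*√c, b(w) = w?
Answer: 4388 - 7*I*√7 ≈ 4388.0 - 18.52*I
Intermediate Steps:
K(c) = c^(3/2)
4388 + K(b(-7)) = 4388 + (-7)^(3/2) = 4388 - 7*I*√7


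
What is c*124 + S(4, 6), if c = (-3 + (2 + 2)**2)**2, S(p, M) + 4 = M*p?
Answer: 20976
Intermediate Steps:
S(p, M) = -4 + M*p
c = 169 (c = (-3 + 4**2)**2 = (-3 + 16)**2 = 13**2 = 169)
c*124 + S(4, 6) = 169*124 + (-4 + 6*4) = 20956 + (-4 + 24) = 20956 + 20 = 20976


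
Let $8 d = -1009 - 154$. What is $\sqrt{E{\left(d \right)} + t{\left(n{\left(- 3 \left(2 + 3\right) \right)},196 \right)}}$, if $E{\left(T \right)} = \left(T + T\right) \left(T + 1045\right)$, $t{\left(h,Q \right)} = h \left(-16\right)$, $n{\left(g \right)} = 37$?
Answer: $\frac{i \sqrt{16778110}}{8} \approx 512.01 i$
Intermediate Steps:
$t{\left(h,Q \right)} = - 16 h$
$d = - \frac{1163}{8}$ ($d = \frac{-1009 - 154}{8} = \frac{1}{8} \left(-1163\right) = - \frac{1163}{8} \approx -145.38$)
$E{\left(T \right)} = 2 T \left(1045 + T\right)$
$\sqrt{E{\left(d \right)} + t{\left(n{\left(- 3 \left(2 + 3\right) \right)},196 \right)}} = \sqrt{2 \left(- \frac{1163}{8}\right) \left(1045 - \frac{1163}{8}\right) - 592} = \sqrt{2 \left(- \frac{1163}{8}\right) \frac{7197}{8} - 592} = \sqrt{- \frac{8370111}{32} - 592} = \sqrt{- \frac{8389055}{32}} = \frac{i \sqrt{16778110}}{8}$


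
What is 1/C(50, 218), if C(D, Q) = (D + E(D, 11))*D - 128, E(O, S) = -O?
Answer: -1/128 ≈ -0.0078125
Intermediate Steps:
C(D, Q) = -128 (C(D, Q) = (D - D)*D - 128 = 0*D - 128 = 0 - 128 = -128)
1/C(50, 218) = 1/(-128) = -1/128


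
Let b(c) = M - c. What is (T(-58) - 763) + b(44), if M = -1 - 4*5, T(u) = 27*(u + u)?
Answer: -3960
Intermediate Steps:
T(u) = 54*u (T(u) = 27*(2*u) = 54*u)
M = -21 (M = -1 - 20 = -21)
b(c) = -21 - c
(T(-58) - 763) + b(44) = (54*(-58) - 763) + (-21 - 1*44) = (-3132 - 763) + (-21 - 44) = -3895 - 65 = -3960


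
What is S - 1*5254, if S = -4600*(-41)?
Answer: 183346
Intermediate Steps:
S = 188600
S - 1*5254 = 188600 - 1*5254 = 188600 - 5254 = 183346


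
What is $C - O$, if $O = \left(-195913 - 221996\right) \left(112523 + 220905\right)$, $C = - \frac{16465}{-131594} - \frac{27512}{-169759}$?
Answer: $\frac{3112810537348794772055}{22339265846} \approx 1.3934 \cdot 10^{11}$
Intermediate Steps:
$C = \frac{6415496063}{22339265846}$ ($C = \left(-16465\right) \left(- \frac{1}{131594}\right) - - \frac{27512}{169759} = \frac{16465}{131594} + \frac{27512}{169759} = \frac{6415496063}{22339265846} \approx 0.28718$)
$O = -139342562052$ ($O = \left(-417909\right) 333428 = -139342562052$)
$C - O = \frac{6415496063}{22339265846} - -139342562052 = \frac{6415496063}{22339265846} + 139342562052 = \frac{3112810537348794772055}{22339265846}$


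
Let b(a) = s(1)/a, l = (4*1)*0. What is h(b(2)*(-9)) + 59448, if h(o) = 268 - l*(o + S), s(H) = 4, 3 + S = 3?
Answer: 59716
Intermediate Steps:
l = 0 (l = 4*0 = 0)
S = 0 (S = -3 + 3 = 0)
b(a) = 4/a
h(o) = 268 (h(o) = 268 - 0*(o + 0) = 268 - 0*o = 268 - 1*0 = 268 + 0 = 268)
h(b(2)*(-9)) + 59448 = 268 + 59448 = 59716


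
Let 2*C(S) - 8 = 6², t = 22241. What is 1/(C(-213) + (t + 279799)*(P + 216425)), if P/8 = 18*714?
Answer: 1/96423551662 ≈ 1.0371e-11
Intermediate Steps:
P = 102816 (P = 8*(18*714) = 8*12852 = 102816)
C(S) = 22 (C(S) = 4 + (½)*6² = 4 + (½)*36 = 4 + 18 = 22)
1/(C(-213) + (t + 279799)*(P + 216425)) = 1/(22 + (22241 + 279799)*(102816 + 216425)) = 1/(22 + 302040*319241) = 1/(22 + 96423551640) = 1/96423551662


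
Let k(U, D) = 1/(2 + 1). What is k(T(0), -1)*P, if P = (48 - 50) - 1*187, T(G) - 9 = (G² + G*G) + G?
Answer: -63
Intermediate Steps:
T(G) = 9 + G + 2*G² (T(G) = 9 + ((G² + G*G) + G) = 9 + ((G² + G²) + G) = 9 + (2*G² + G) = 9 + (G + 2*G²) = 9 + G + 2*G²)
k(U, D) = ⅓ (k(U, D) = 1/3 = ⅓)
P = -189 (P = -2 - 187 = -189)
k(T(0), -1)*P = (⅓)*(-189) = -63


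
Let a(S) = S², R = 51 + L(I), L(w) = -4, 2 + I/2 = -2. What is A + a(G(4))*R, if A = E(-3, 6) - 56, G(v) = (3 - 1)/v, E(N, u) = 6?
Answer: -153/4 ≈ -38.250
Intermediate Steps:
I = -8 (I = -4 + 2*(-2) = -4 - 4 = -8)
G(v) = 2/v
R = 47 (R = 51 - 4 = 47)
A = -50 (A = 6 - 56 = -50)
A + a(G(4))*R = -50 + (2/4)²*47 = -50 + (2*(¼))²*47 = -50 + (½)²*47 = -50 + (¼)*47 = -50 + 47/4 = -153/4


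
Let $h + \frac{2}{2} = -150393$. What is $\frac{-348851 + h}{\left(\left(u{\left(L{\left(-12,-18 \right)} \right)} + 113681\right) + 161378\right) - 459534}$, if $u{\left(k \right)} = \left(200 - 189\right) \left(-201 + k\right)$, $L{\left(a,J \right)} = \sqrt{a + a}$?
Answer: $\frac{9320205207}{3485166550} + \frac{1098339 i \sqrt{6}}{3485166550} \approx 2.6742 + 0.00077195 i$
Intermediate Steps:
$h = -150394$ ($h = -1 - 150393 = -150394$)
$L{\left(a,J \right)} = \sqrt{2} \sqrt{a}$ ($L{\left(a,J \right)} = \sqrt{2 a} = \sqrt{2} \sqrt{a}$)
$u{\left(k \right)} = -2211 + 11 k$ ($u{\left(k \right)} = 11 \left(-201 + k\right) = -2211 + 11 k$)
$\frac{-348851 + h}{\left(\left(u{\left(L{\left(-12,-18 \right)} \right)} + 113681\right) + 161378\right) - 459534} = \frac{-348851 - 150394}{\left(\left(\left(-2211 + 11 \sqrt{2} \sqrt{-12}\right) + 113681\right) + 161378\right) - 459534} = - \frac{499245}{\left(\left(\left(-2211 + 11 \sqrt{2} \cdot 2 i \sqrt{3}\right) + 113681\right) + 161378\right) - 459534} = - \frac{499245}{\left(\left(\left(-2211 + 11 \cdot 2 i \sqrt{6}\right) + 113681\right) + 161378\right) - 459534} = - \frac{499245}{\left(\left(\left(-2211 + 22 i \sqrt{6}\right) + 113681\right) + 161378\right) - 459534} = - \frac{499245}{\left(\left(111470 + 22 i \sqrt{6}\right) + 161378\right) - 459534} = - \frac{499245}{\left(272848 + 22 i \sqrt{6}\right) - 459534} = - \frac{499245}{-186686 + 22 i \sqrt{6}}$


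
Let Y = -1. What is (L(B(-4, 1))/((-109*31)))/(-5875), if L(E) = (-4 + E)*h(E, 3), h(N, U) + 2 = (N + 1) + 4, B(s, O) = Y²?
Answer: -12/19851625 ≈ -6.0448e-7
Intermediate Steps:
B(s, O) = 1 (B(s, O) = (-1)² = 1)
h(N, U) = 3 + N (h(N, U) = -2 + ((N + 1) + 4) = -2 + ((1 + N) + 4) = -2 + (5 + N) = 3 + N)
L(E) = (-4 + E)*(3 + E)
(L(B(-4, 1))/((-109*31)))/(-5875) = (((-4 + 1)*(3 + 1))/((-109*31)))/(-5875) = (-3*4/(-3379))*(-1/5875) = -12*(-1/3379)*(-1/5875) = (12/3379)*(-1/5875) = -12/19851625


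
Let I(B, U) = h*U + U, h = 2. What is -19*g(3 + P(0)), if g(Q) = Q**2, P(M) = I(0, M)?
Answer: -171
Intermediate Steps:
I(B, U) = 3*U (I(B, U) = 2*U + U = 3*U)
P(M) = 3*M
-19*g(3 + P(0)) = -19*(3 + 3*0)**2 = -19*(3 + 0)**2 = -19*3**2 = -19*9 = -171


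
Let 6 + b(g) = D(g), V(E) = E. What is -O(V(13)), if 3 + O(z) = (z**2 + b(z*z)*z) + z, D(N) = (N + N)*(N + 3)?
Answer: -755869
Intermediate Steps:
D(N) = 2*N*(3 + N) (D(N) = (2*N)*(3 + N) = 2*N*(3 + N))
b(g) = -6 + 2*g*(3 + g)
O(z) = -3 + z + z**2 + z*(-6 + 2*z**2*(3 + z**2)) (O(z) = -3 + ((z**2 + (-6 + 2*(z*z)*(3 + z*z))*z) + z) = -3 + ((z**2 + (-6 + 2*z**2*(3 + z**2))*z) + z) = -3 + ((z**2 + z*(-6 + 2*z**2*(3 + z**2))) + z) = -3 + (z + z**2 + z*(-6 + 2*z**2*(3 + z**2))) = -3 + z + z**2 + z*(-6 + 2*z**2*(3 + z**2)))
-O(V(13)) = -(-3 + 13**2 - 5*13 + 2*13**5 + 6*13**3) = -(-3 + 169 - 65 + 2*371293 + 6*2197) = -(-3 + 169 - 65 + 742586 + 13182) = -1*755869 = -755869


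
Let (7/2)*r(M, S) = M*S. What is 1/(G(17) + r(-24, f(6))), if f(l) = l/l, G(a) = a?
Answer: 7/71 ≈ 0.098592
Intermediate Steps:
f(l) = 1
r(M, S) = 2*M*S/7 (r(M, S) = 2*(M*S)/7 = 2*M*S/7)
1/(G(17) + r(-24, f(6))) = 1/(17 + (2/7)*(-24)*1) = 1/(17 - 48/7) = 1/(71/7) = 7/71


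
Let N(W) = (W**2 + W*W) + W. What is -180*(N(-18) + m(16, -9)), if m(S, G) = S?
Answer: -116280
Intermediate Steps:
N(W) = W + 2*W**2 (N(W) = (W**2 + W**2) + W = 2*W**2 + W = W + 2*W**2)
-180*(N(-18) + m(16, -9)) = -180*(-18*(1 + 2*(-18)) + 16) = -180*(-18*(1 - 36) + 16) = -180*(-18*(-35) + 16) = -180*(630 + 16) = -180*646 = -116280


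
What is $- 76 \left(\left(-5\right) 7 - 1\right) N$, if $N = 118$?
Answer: $322848$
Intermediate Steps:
$- 76 \left(\left(-5\right) 7 - 1\right) N = - 76 \left(\left(-5\right) 7 - 1\right) 118 = - 76 \left(-35 - 1\right) 118 = \left(-76\right) \left(-36\right) 118 = 2736 \cdot 118 = 322848$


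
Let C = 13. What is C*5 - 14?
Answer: 51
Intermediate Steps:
C*5 - 14 = 13*5 - 14 = 65 - 14 = 51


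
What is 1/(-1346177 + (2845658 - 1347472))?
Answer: 1/152009 ≈ 6.5786e-6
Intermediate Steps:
1/(-1346177 + (2845658 - 1347472)) = 1/(-1346177 + 1498186) = 1/152009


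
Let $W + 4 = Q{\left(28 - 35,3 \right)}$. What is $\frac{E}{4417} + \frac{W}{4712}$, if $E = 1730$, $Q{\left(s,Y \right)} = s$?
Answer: $\frac{8103173}{20812904} \approx 0.38933$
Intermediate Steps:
$W = -11$ ($W = -4 + \left(28 - 35\right) = -4 - 7 = -11$)
$\frac{E}{4417} + \frac{W}{4712} = \frac{1730}{4417} - \frac{11}{4712} = \frac{8103173}{20812904}$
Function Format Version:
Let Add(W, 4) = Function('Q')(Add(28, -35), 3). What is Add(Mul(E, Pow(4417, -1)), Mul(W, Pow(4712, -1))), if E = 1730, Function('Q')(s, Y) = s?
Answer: Rational(8103173, 20812904) ≈ 0.38933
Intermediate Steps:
W = -11 (W = Add(-4, Add(28, -35)) = Add(-4, -7) = -11)
Add(Mul(E, Pow(4417, -1)), Mul(W, Pow(4712, -1))) = Add(Mul(1730, Pow(4417, -1)), Mul(-11, Pow(4712, -1))) = Add(Mul(1730, Rational(1, 4417)), Mul(-11, Rational(1, 4712))) = Add(Rational(1730, 4417), Rational(-11, 4712)) = Rational(8103173, 20812904)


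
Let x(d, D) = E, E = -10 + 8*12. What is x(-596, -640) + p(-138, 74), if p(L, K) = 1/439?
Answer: 37755/439 ≈ 86.002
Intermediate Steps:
E = 86 (E = -10 + 96 = 86)
x(d, D) = 86
p(L, K) = 1/439
x(-596, -640) + p(-138, 74) = 86 + 1/439 = 37755/439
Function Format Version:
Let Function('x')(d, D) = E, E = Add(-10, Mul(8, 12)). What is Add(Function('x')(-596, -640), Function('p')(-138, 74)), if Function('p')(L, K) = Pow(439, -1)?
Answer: Rational(37755, 439) ≈ 86.002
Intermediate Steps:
E = 86 (E = Add(-10, 96) = 86)
Function('x')(d, D) = 86
Function('p')(L, K) = Rational(1, 439)
Add(Function('x')(-596, -640), Function('p')(-138, 74)) = Add(86, Rational(1, 439)) = Rational(37755, 439)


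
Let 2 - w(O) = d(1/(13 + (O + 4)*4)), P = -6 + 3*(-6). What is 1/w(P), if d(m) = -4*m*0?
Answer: 1/2 ≈ 0.50000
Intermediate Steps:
P = -24 (P = -6 - 18 = -24)
d(m) = 0
w(O) = 2 (w(O) = 2 - 1*0 = 2 + 0 = 2)
1/w(P) = 1/2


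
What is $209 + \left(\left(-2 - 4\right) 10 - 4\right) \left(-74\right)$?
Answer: $4945$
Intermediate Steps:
$209 + \left(\left(-2 - 4\right) 10 - 4\right) \left(-74\right) = 209 + \left(\left(-6\right) 10 - 4\right) \left(-74\right) = 209 + \left(-60 - 4\right) \left(-74\right) = 209 - -4736 = 209 + 4736 = 4945$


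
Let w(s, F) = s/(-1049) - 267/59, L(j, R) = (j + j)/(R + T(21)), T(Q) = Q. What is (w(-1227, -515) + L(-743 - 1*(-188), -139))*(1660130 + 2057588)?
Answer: 1392303979590/61891 ≈ 2.2496e+7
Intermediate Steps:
L(j, R) = 2*j/(21 + R) (L(j, R) = (j + j)/(R + 21) = (2*j)/(21 + R) = 2*j/(21 + R))
w(s, F) = -267/59 - s/1049 (w(s, F) = s*(-1/1049) - 267*1/59 = -s/1049 - 267/59 = -267/59 - s/1049)
(w(-1227, -515) + L(-743 - 1*(-188), -139))*(1660130 + 2057588) = ((-267/59 - 1/1049*(-1227)) + 2*(-743 - 1*(-188))/(21 - 139))*(1660130 + 2057588) = ((-267/59 + 1227/1049) + 2*(-743 + 188)/(-118))*3717718 = (-207690/61891 + 2*(-555)*(-1/118))*3717718 = (-207690/61891 + 555/59)*3717718 = (374505/61891)*3717718 = 1392303979590/61891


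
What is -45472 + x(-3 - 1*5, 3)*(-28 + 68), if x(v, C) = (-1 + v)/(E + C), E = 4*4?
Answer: -864328/19 ≈ -45491.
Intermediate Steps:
E = 16
x(v, C) = (-1 + v)/(16 + C)
-45472 + x(-3 - 1*5, 3)*(-28 + 68) = -45472 + ((-1 + (-3 - 1*5))/(16 + 3))*(-28 + 68) = -45472 + ((-1 + (-3 - 5))/19)*40 = -45472 + ((-1 - 8)/19)*40 = -45472 + ((1/19)*(-9))*40 = -45472 - 9/19*40 = -45472 - 360/19 = -864328/19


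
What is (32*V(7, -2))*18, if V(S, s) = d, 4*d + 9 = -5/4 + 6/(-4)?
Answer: -1692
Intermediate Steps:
d = -47/16 (d = -9/4 + (-5/4 + 6/(-4))/4 = -9/4 + (-5*¼ + 6*(-¼))/4 = -9/4 + (-5/4 - 3/2)/4 = -9/4 + (¼)*(-11/4) = -9/4 - 11/16 = -47/16 ≈ -2.9375)
V(S, s) = -47/16
(32*V(7, -2))*18 = (32*(-47/16))*18 = -94*18 = -1692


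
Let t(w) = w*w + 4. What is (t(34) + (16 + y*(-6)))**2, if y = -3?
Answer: 1425636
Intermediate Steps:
t(w) = 4 + w**2 (t(w) = w**2 + 4 = 4 + w**2)
(t(34) + (16 + y*(-6)))**2 = ((4 + 34**2) + (16 - 3*(-6)))**2 = ((4 + 1156) + (16 + 18))**2 = (1160 + 34)**2 = 1194**2 = 1425636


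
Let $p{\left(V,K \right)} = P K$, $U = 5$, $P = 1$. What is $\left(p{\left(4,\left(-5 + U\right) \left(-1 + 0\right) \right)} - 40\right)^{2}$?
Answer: $1600$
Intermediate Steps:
$p{\left(V,K \right)} = K$ ($p{\left(V,K \right)} = 1 K = K$)
$\left(p{\left(4,\left(-5 + U\right) \left(-1 + 0\right) \right)} - 40\right)^{2} = \left(\left(-5 + 5\right) \left(-1 + 0\right) - 40\right)^{2} = \left(0 \left(-1\right) - 40\right)^{2} = \left(0 - 40\right)^{2} = \left(-40\right)^{2} = 1600$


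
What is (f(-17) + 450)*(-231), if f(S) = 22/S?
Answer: -1762068/17 ≈ -1.0365e+5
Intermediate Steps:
(f(-17) + 450)*(-231) = (22/(-17) + 450)*(-231) = (22*(-1/17) + 450)*(-231) = (-22/17 + 450)*(-231) = (7628/17)*(-231) = -1762068/17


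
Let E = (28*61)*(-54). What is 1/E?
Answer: -1/92232 ≈ -1.0842e-5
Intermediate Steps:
E = -92232 (E = 1708*(-54) = -92232)
1/E = 1/(-92232) = -1/92232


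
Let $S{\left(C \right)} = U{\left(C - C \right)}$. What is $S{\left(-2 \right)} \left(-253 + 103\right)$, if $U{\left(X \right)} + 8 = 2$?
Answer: $900$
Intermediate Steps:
$U{\left(X \right)} = -6$ ($U{\left(X \right)} = -8 + 2 = -6$)
$S{\left(C \right)} = -6$
$S{\left(-2 \right)} \left(-253 + 103\right) = - 6 \left(-253 + 103\right) = \left(-6\right) \left(-150\right) = 900$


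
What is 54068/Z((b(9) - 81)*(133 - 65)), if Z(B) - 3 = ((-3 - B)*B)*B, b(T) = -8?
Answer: 54068/221554932499 ≈ 2.4404e-7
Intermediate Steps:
Z(B) = 3 + B**2*(-3 - B) (Z(B) = 3 + ((-3 - B)*B)*B = 3 + (B*(-3 - B))*B = 3 + B**2*(-3 - B))
54068/Z((b(9) - 81)*(133 - 65)) = 54068/(3 - ((-8 - 81)*(133 - 65))**3 - 3*(-8 - 81)**2*(133 - 65)**2) = 54068/(3 - (-89*68)**3 - 3*(-89*68)**2) = 54068/(3 - 1*(-6052)**3 - 3*(-6052)**2) = 54068/(3 - 1*(-221664812608) - 3*36626704) = 54068/(3 + 221664812608 - 109880112) = 54068/221554932499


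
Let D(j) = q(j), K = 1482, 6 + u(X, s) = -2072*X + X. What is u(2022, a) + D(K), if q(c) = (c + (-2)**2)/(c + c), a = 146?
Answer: -6205975033/1482 ≈ -4.1876e+6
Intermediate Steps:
u(X, s) = -6 - 2071*X (u(X, s) = -6 + (-2072*X + X) = -6 - 2071*X)
q(c) = (4 + c)/(2*c) (q(c) = (c + 4)/((2*c)) = (4 + c)*(1/(2*c)) = (4 + c)/(2*c))
D(j) = (4 + j)/(2*j)
u(2022, a) + D(K) = (-6 - 2071*2022) + (1/2)*(4 + 1482)/1482 = (-6 - 4187562) + (1/2)*(1/1482)*1486 = -4187568 + 743/1482 = -6205975033/1482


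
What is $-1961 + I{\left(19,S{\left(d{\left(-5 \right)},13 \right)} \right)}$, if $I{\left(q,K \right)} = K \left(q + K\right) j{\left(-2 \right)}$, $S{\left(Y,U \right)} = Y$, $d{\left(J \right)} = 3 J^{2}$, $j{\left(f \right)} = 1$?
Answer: $5089$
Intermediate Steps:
$I{\left(q,K \right)} = K \left(K + q\right)$ ($I{\left(q,K \right)} = K \left(q + K\right) 1 = K \left(K + q\right) 1 = K \left(K + q\right)$)
$-1961 + I{\left(19,S{\left(d{\left(-5 \right)},13 \right)} \right)} = -1961 + 3 \left(-5\right)^{2} \left(3 \left(-5\right)^{2} + 19\right) = -1961 + 3 \cdot 25 \left(3 \cdot 25 + 19\right) = -1961 + 75 \left(75 + 19\right) = -1961 + 75 \cdot 94 = -1961 + 7050 = 5089$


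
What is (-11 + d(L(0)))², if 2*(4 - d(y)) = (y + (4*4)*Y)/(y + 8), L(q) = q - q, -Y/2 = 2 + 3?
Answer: 9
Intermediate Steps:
Y = -10 (Y = -2*(2 + 3) = -2*5 = -10)
L(q) = 0
d(y) = 4 - (-160 + y)/(2*(8 + y)) (d(y) = 4 - (y + (4*4)*(-10))/(2*(y + 8)) = 4 - (y + 16*(-10))/(2*(8 + y)) = 4 - (y - 160)/(2*(8 + y)) = 4 - (-160 + y)/(2*(8 + y)))
(-11 + d(L(0)))² = (-11 + 7*(32 + 0)/(2*(8 + 0)))² = (-11 + (7/2)*32/8)² = (-11 + (7/2)*(⅛)*32)² = (-11 + 14)² = 3² = 9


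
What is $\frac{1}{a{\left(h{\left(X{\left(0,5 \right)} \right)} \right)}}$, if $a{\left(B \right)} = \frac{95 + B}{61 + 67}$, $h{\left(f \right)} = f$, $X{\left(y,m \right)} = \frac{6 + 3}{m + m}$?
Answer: $\frac{1280}{959} \approx 1.3347$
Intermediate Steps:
$X{\left(y,m \right)} = \frac{9}{2 m}$
$a{\left(B \right)} = \frac{95}{128} + \frac{B}{128}$ ($a{\left(B \right)} = \frac{95 + B}{128} = \left(95 + B\right) \frac{1}{128} = \frac{95}{128} + \frac{B}{128}$)
$\frac{1}{a{\left(h{\left(X{\left(0,5 \right)} \right)} \right)}} = \frac{1}{\frac{95}{128} + \frac{\frac{9}{2} \cdot \frac{1}{5}}{128}} = \frac{1}{\frac{95}{128} + \frac{1}{128} \cdot \frac{9}{10}} = \frac{1}{\frac{95}{128} + \frac{9}{1280}} = \frac{1}{\frac{959}{1280}} = \frac{1280}{959}$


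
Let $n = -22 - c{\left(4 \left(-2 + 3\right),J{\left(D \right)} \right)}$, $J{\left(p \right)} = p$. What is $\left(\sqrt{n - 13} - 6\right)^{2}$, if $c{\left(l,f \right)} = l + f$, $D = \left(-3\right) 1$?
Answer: $- 72 i \approx - 72.0 i$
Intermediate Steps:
$D = -3$
$c{\left(l,f \right)} = f + l$
$n = -23$ ($n = -22 - \left(-3 + 4 \left(-2 + 3\right)\right) = -22 - \left(-3 + 4 \cdot 1\right) = -22 - \left(-3 + 4\right) = -22 - 1 = -23$)
$\left(\sqrt{n - 13} - 6\right)^{2} = \left(\sqrt{-23 - 13} - 6\right)^{2} = \left(\sqrt{-36} + \left(-36 + 30\right)\right)^{2} = \left(6 i - 6\right)^{2} = \left(-6 + 6 i\right)^{2}$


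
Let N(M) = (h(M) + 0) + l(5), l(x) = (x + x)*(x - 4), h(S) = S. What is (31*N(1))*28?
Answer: 9548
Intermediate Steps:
l(x) = 2*x*(-4 + x) (l(x) = (2*x)*(-4 + x) = 2*x*(-4 + x))
N(M) = 10 + M (N(M) = (M + 0) + 2*5*(-4 + 5) = M + 2*5*1 = M + 10 = 10 + M)
(31*N(1))*28 = (31*(10 + 1))*28 = (31*11)*28 = 341*28 = 9548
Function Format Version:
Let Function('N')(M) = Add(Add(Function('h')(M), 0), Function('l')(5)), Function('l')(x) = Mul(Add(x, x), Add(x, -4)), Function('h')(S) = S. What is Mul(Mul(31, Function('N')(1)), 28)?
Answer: 9548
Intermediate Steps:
Function('l')(x) = Mul(2, x, Add(-4, x)) (Function('l')(x) = Mul(Mul(2, x), Add(-4, x)) = Mul(2, x, Add(-4, x)))
Function('N')(M) = Add(10, M) (Function('N')(M) = Add(Add(M, 0), Mul(2, 5, Add(-4, 5))) = Add(M, Mul(2, 5, 1)) = Add(M, 10) = Add(10, M))
Mul(Mul(31, Function('N')(1)), 28) = Mul(Mul(31, Add(10, 1)), 28) = Mul(Mul(31, 11), 28) = Mul(341, 28) = 9548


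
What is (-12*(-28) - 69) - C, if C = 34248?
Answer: -33981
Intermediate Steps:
(-12*(-28) - 69) - C = (-12*(-28) - 69) - 1*34248 = (336 - 69) - 34248 = 267 - 34248 = -33981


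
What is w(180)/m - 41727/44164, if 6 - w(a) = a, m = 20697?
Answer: -290436085/304687436 ≈ -0.95323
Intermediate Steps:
w(a) = 6 - a
w(180)/m - 41727/44164 = (6 - 1*180)/20697 - 41727/44164 = (6 - 180)*(1/20697) - 41727*1/44164 = -174*1/20697 - 41727/44164 = -58/6899 - 41727/44164 = -290436085/304687436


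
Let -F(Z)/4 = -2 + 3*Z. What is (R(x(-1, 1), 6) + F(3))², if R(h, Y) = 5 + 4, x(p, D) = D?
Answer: 361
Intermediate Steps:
R(h, Y) = 9
F(Z) = 8 - 12*Z (F(Z) = -4*(-2 + 3*Z) = 8 - 12*Z)
(R(x(-1, 1), 6) + F(3))² = (9 + (8 - 12*3))² = (9 + (8 - 36))² = (9 - 28)² = (-19)² = 361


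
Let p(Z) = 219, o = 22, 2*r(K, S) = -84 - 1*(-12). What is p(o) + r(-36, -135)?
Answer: 183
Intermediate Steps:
r(K, S) = -36 (r(K, S) = (-84 - 1*(-12))/2 = (-84 + 12)/2 = (½)*(-72) = -36)
p(o) + r(-36, -135) = 219 - 36 = 183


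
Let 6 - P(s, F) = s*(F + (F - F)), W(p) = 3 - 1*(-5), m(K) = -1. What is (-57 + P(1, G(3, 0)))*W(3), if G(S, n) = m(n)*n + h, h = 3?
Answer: -432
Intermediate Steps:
W(p) = 8 (W(p) = 3 + 5 = 8)
G(S, n) = 3 - n (G(S, n) = -n + 3 = 3 - n)
P(s, F) = 6 - F*s (P(s, F) = 6 - s*(F + (F - F)) = 6 - s*(F + 0) = 6 - s*F = 6 - F*s)
(-57 + P(1, G(3, 0)))*W(3) = (-57 + (6 - 1*(3 - 1*0)*1))*8 = (-57 + (6 - 1*(3 + 0)*1))*8 = (-57 + (6 - 1*3*1))*8 = (-57 + (6 - 3))*8 = (-57 + 3)*8 = -54*8 = -432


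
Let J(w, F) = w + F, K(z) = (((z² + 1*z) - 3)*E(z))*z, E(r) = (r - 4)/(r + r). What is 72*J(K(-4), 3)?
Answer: -2376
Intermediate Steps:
E(r) = (-4 + r)/(2*r) (E(r) = (-4 + r)/((2*r)) = (-4 + r)*(1/(2*r)) = (-4 + r)/(2*r))
K(z) = (-4 + z)*(-3 + z + z²)/2 (K(z) = (((z² + 1*z) - 3)*((-4 + z)/(2*z)))*z = (((z² + z) - 3)*((-4 + z)/(2*z)))*z = (((z + z²) - 3)*((-4 + z)/(2*z)))*z = ((-3 + z + z²)*((-4 + z)/(2*z)))*z = ((-4 + z)*(-3 + z + z²)/(2*z))*z = (-4 + z)*(-3 + z + z²)/2)
J(w, F) = F + w
72*J(K(-4), 3) = 72*(3 + (-4 - 4)*(-3 - 4 + (-4)²)/2) = 72*(3 + (½)*(-8)*(-3 - 4 + 16)) = 72*(3 + (½)*(-8)*9) = 72*(3 - 36) = 72*(-33) = -2376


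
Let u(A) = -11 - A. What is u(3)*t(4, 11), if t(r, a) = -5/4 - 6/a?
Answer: 553/22 ≈ 25.136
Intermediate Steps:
t(r, a) = -5/4 - 6/a (t(r, a) = -5*1/4 - 6/a = -5/4 - 6/a)
u(3)*t(4, 11) = (-11 - 1*3)*(-5/4 - 6/11) = (-11 - 3)*(-5/4 - 6*1/11) = -14*(-5/4 - 6/11) = -14*(-79/44) = 553/22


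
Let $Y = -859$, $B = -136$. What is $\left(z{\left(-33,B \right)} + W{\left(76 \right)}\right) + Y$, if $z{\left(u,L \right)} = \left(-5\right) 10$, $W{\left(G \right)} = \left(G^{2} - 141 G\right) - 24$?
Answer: $-5873$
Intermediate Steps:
$W{\left(G \right)} = -24 + G^{2} - 141 G$
$z{\left(u,L \right)} = -50$
$\left(z{\left(-33,B \right)} + W{\left(76 \right)}\right) + Y = \left(-50 - \left(10740 - 5776\right)\right) - 859 = \left(-50 - 4964\right) - 859 = -5014 - 859 = -5873$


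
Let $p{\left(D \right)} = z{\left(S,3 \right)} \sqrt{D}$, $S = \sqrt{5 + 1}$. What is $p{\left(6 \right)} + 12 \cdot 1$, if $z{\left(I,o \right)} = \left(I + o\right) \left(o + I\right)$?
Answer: $48 + 15 \sqrt{6} \approx 84.742$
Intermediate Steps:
$S = \sqrt{6} \approx 2.4495$
$z{\left(I,o \right)} = \left(I + o\right)^{2}$ ($z{\left(I,o \right)} = \left(I + o\right) \left(I + o\right) = \left(I + o\right)^{2}$)
$p{\left(D \right)} = \sqrt{D} \left(3 + \sqrt{6}\right)^{2}$ ($p{\left(D \right)} = \left(\sqrt{6} + 3\right)^{2} \sqrt{D} = \left(3 + \sqrt{6}\right)^{2} \sqrt{D} = \sqrt{D} \left(3 + \sqrt{6}\right)^{2}$)
$p{\left(6 \right)} + 12 \cdot 1 = \sqrt{6} \left(3 + \sqrt{6}\right)^{2} + 12 \cdot 1 = \sqrt{6} \left(3 + \sqrt{6}\right)^{2} + 12 = 12 + \sqrt{6} \left(3 + \sqrt{6}\right)^{2}$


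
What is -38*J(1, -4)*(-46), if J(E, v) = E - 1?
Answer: 0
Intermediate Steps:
J(E, v) = -1 + E
-38*J(1, -4)*(-46) = -38*(-1 + 1)*(-46) = -38*0*(-46) = 0*(-46) = 0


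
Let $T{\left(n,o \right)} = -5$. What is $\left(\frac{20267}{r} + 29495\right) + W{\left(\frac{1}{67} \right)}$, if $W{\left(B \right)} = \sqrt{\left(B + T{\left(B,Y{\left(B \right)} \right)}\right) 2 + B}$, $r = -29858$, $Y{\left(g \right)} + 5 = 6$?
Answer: $\frac{880641443}{29858} + \frac{i \sqrt{44689}}{67} \approx 29494.0 + 3.1552 i$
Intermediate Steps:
$Y{\left(g \right)} = 1$ ($Y{\left(g \right)} = -5 + 6 = 1$)
$W{\left(B \right)} = \sqrt{-10 + 3 B}$ ($W{\left(B \right)} = \sqrt{\left(B - 5\right) 2 + B} = \sqrt{\left(-5 + B\right) 2 + B} = \sqrt{\left(-10 + 2 B\right) + B} = \sqrt{-10 + 3 B}$)
$\left(\frac{20267}{r} + 29495\right) + W{\left(\frac{1}{67} \right)} = \left(\frac{20267}{-29858} + 29495\right) + \sqrt{-10 + \frac{3}{67}} = \left(20267 \left(- \frac{1}{29858}\right) + 29495\right) + \sqrt{-10 + 3 \cdot \frac{1}{67}} = \left(- \frac{20267}{29858} + 29495\right) + \sqrt{-10 + \frac{3}{67}} = \frac{880641443}{29858} + \sqrt{- \frac{667}{67}} = \frac{880641443}{29858} + \frac{i \sqrt{44689}}{67}$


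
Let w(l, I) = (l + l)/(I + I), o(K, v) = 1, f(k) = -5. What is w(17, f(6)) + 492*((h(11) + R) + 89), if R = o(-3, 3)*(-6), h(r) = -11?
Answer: 177103/5 ≈ 35421.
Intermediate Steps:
w(l, I) = l/I (w(l, I) = (2*l)/((2*I)) = (2*l)*(1/(2*I)) = l/I)
R = -6 (R = 1*(-6) = -6)
w(17, f(6)) + 492*((h(11) + R) + 89) = 17/(-5) + 492*((-11 - 6) + 89) = 17*(-1/5) + 492*(-17 + 89) = -17/5 + 492*72 = -17/5 + 35424 = 177103/5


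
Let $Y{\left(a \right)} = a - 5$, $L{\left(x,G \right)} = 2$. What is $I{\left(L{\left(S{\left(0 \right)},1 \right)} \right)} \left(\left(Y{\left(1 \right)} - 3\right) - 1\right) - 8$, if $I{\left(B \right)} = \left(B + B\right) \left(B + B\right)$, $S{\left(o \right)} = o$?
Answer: $-136$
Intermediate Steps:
$Y{\left(a \right)} = -5 + a$
$I{\left(B \right)} = 4 B^{2}$ ($I{\left(B \right)} = 2 B 2 B = 4 B^{2}$)
$I{\left(L{\left(S{\left(0 \right)},1 \right)} \right)} \left(\left(Y{\left(1 \right)} - 3\right) - 1\right) - 8 = 4 \cdot 2^{2} \left(\left(\left(-5 + 1\right) - 3\right) - 1\right) - 8 = 4 \cdot 4 \left(\left(-4 - 3\right) - 1\right) - 8 = 16 \left(-7 - 1\right) - 8 = 16 \left(-8\right) - 8 = -128 - 8 = -136$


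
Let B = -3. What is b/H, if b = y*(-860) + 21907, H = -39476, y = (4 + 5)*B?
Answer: -45127/39476 ≈ -1.1432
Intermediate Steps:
y = -27 (y = (4 + 5)*(-3) = 9*(-3) = -27)
b = 45127 (b = -27*(-860) + 21907 = 23220 + 21907 = 45127)
b/H = 45127/(-39476) = 45127*(-1/39476) = -45127/39476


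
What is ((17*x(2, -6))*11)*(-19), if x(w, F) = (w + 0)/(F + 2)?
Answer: 3553/2 ≈ 1776.5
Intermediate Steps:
x(w, F) = w/(2 + F)
((17*x(2, -6))*11)*(-19) = ((17*(2/(2 - 6)))*11)*(-19) = ((17*(2/(-4)))*11)*(-19) = ((17*(2*(-¼)))*11)*(-19) = ((17*(-½))*11)*(-19) = -17/2*11*(-19) = -187/2*(-19) = 3553/2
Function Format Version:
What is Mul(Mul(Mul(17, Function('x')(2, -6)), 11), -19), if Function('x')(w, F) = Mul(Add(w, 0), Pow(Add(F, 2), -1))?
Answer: Rational(3553, 2) ≈ 1776.5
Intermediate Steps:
Function('x')(w, F) = Mul(w, Pow(Add(2, F), -1))
Mul(Mul(Mul(17, Function('x')(2, -6)), 11), -19) = Mul(Mul(Mul(17, Mul(2, Pow(Add(2, -6), -1))), 11), -19) = Mul(Mul(Mul(17, Mul(2, Pow(-4, -1))), 11), -19) = Mul(Mul(Mul(17, Mul(2, Rational(-1, 4))), 11), -19) = Mul(Mul(Mul(17, Rational(-1, 2)), 11), -19) = Mul(Mul(Rational(-17, 2), 11), -19) = Mul(Rational(-187, 2), -19) = Rational(3553, 2)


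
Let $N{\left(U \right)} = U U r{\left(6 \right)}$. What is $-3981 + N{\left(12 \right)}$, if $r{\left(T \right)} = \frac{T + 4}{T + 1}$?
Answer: $- \frac{26427}{7} \approx -3775.3$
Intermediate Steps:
$r{\left(T \right)} = \frac{4 + T}{1 + T}$
$N{\left(U \right)} = \frac{10 U^{2}}{7}$ ($N{\left(U \right)} = U U \frac{4 + 6}{1 + 6} = U^{2} \cdot \frac{1}{7} \cdot 10 = U^{2} \cdot \frac{10}{7} = \frac{10 U^{2}}{7}$)
$-3981 + N{\left(12 \right)} = -3981 + \frac{10 \cdot 12^{2}}{7} = -3981 + \frac{10}{7} \cdot 144 = -3981 + \frac{1440}{7} = - \frac{26427}{7}$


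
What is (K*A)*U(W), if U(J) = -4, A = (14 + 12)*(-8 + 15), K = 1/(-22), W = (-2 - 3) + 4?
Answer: 364/11 ≈ 33.091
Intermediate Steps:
W = -1 (W = -5 + 4 = -1)
K = -1/22 ≈ -0.045455
A = 182 (A = 26*7 = 182)
(K*A)*U(W) = -1/22*182*(-4) = -91/11*(-4) = 364/11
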